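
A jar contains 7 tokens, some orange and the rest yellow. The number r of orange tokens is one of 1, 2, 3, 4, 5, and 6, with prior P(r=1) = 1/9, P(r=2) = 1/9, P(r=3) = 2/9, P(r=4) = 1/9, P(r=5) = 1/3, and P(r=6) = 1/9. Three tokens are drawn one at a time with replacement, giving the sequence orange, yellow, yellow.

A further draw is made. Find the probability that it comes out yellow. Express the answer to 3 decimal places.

For each hypothesis, P(data | H) works out to: P(data | r = 1) = (1/7)(6/7)(6/7) = 0.10496; P(data | r = 2) = (2/7)(5/7)(5/7) = 0.14577; P(data | r = 3) = (3/7)(4/7)(4/7) = 0.13994; P(data | r = 4) = (4/7)(3/7)(3/7) = 0.10496; P(data | r = 5) = (5/7)(2/7)(2/7) = 0.058309; P(data | r = 6) = (6/7)(1/7)(1/7) = 0.017493.
Weighting by the prior gives 1/9 · 0.10496 = 0.011662, 1/9 · 0.14577 = 0.016197, 2/9 · 0.13994 = 0.031098, 1/9 · 0.10496 = 0.011662, 1/3 · 0.058309 = 0.019436, 1/9 · 0.017493 = 0.0019436; summing to 0.091999.
Normalising, the posterior is P(r = 1 | data) = 0.12676, P(r = 2 | data) = 0.17606, P(r = 3 | data) = 0.33803, P(r = 4 | data) = 0.12676, P(r = 5 | data) = 0.21127, P(r = 6 | data) = 0.021127.
So P(yellow next | data) = Σ P(yellow next | H) P(H | data) = (6/7)(0.12676) + (5/7)(0.17606) + (4/7)(0.33803) + (3/7)(0.12676) + (2/7)(0.21127) + (1/7)(0.021127) = 0.54527.

0.545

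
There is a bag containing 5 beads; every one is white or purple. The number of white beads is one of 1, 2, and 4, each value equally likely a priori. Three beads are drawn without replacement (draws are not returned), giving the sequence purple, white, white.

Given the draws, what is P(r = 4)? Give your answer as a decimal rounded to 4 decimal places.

0.6667

The likelihood of the observed sequence under each hypothesis: P(data | r = 1) = (4/5)(1/4)(0/3) = 0; P(data | r = 2) = (3/5)(2/4)(1/3) = 1/10; P(data | r = 4) = (1/5)(4/4)(3/3) = 1/5.
Weighting by the prior gives 1/3 · 0 = 0, 1/3 · 1/10 = 1/30, 1/3 · 1/5 = 1/15; with total 1/10.
Hence P(r = 4 | data) = (1/15) / (1/10) = 2/3.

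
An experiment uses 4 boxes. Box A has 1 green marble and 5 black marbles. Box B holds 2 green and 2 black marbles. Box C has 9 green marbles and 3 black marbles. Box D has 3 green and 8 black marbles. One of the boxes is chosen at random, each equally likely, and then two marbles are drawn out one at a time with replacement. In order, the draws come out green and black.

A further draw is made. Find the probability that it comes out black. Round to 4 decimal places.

Compute the likelihood of the observed sequence for each case: P(data | box A) = (1/6)(5/6) = 0.13889; P(data | box B) = (2/4)(2/4) = 0.25; P(data | box C) = (9/12)(3/12) = 0.1875; P(data | box D) = (3/11)(8/11) = 0.19835.
The prior-weighted likelihoods are 1/4 · 0.13889 = 0.034722, 1/4 · 0.25 = 0.0625, 1/4 · 0.1875 = 0.046875, 1/4 · 0.19835 = 0.049587; summing to 0.19368.
Normalising, the posterior is P(box A | data) = 0.17927, P(box B | data) = 0.32269, P(box C | data) = 0.24202, P(box D | data) = 0.25602.
The predictive probability is P(black next | data) = (5/6)(0.17927) + (1/2)(0.32269) + (1/4)(0.24202) + (8/11)(0.25602) = 0.55744.

0.5574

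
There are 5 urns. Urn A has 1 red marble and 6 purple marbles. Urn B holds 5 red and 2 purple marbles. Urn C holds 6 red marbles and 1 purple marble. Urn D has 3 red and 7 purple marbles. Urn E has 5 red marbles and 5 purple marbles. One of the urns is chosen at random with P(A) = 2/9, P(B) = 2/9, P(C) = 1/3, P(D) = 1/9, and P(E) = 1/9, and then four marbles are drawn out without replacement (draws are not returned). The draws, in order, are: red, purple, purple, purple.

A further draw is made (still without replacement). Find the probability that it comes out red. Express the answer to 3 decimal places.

0.173

Under each hypothesis, the probability of the observed sequence is: P(data | urn A) = (1/7)(6/6)(5/5)(4/4) = 0.14286; P(data | urn B) = (5/7)(2/6)(1/5)(0/4) = 0; P(data | urn C) = (6/7)(1/6)(0/5) = 0; P(data | urn D) = (3/10)(7/9)(6/8)(5/7) = 0.125; P(data | urn E) = (5/10)(5/9)(4/8)(3/7) = 0.059524.
The prior-weighted likelihoods are 2/9 · 0.14286 = 0.031746, 2/9 · 0 = 0, 1/3 · 0 = 0, 1/9 · 0.125 = 0.013889, 1/9 · 0.059524 = 0.0066138; these sum to 0.052249.
Dividing through by the total gives posterior P(urn A | data) = 0.60759, P(urn B | data) = 0, P(urn C | data) = 0, P(urn D | data) = 0.26582, P(urn E | data) = 0.12658.
So P(red next | data) = Σ P(red next | H) P(H | data) = (0)(0.60759) + (1/3)(0.26582) + (2/3)(0.12658) = 0.173.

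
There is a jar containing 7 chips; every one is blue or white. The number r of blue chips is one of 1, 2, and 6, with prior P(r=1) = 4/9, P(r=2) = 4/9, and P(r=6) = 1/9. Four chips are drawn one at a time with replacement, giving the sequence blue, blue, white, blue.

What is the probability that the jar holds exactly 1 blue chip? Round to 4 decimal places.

0.0600

For each hypothesis, P(data | H) works out to: P(data | r = 1) = (1/7)(1/7)(6/7)(1/7) = 0.002499; P(data | r = 2) = (2/7)(2/7)(5/7)(2/7) = 0.01666; P(data | r = 6) = (6/7)(6/7)(1/7)(6/7) = 0.089963.
The prior-weighted likelihoods are 4/9 · 0.002499 = 0.0011106, 4/9 · 0.01666 = 0.0074043, 1/9 · 0.089963 = 0.0099958; summing to 0.018511.
Therefore the posterior P(r = 1 | data) = (0.0011106) / (0.018511) = 0.06.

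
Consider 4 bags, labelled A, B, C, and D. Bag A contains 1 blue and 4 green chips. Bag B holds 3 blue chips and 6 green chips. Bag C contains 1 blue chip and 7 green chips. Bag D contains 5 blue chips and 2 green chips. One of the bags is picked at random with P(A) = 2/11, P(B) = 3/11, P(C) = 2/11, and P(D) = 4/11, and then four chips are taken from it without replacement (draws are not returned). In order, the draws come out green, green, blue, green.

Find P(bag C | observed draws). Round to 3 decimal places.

0.248

Under each hypothesis, the probability of the observed sequence is: P(data | bag A) = (4/5)(3/4)(1/3)(2/2) = 0.2; P(data | bag B) = (6/9)(5/8)(3/7)(4/6) = 0.11905; P(data | bag C) = (7/8)(6/7)(1/6)(5/5) = 0.125; P(data | bag D) = (2/7)(1/6)(5/5)(0/4) = 0.
Weighting by the prior gives 2/11 · 0.2 = 0.036364, 3/11 · 0.11905 = 0.032468, 2/11 · 0.125 = 0.022727, 4/11 · 0 = 0; with total 0.091558.
So P(bag C | data) = (0.022727) / (0.091558) = 0.24823.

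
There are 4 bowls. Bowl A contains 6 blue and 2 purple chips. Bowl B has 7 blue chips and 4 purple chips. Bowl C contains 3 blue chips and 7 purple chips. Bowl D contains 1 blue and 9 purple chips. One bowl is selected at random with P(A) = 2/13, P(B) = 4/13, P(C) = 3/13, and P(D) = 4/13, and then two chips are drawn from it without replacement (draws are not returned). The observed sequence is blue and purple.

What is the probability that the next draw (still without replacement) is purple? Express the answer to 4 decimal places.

The likelihood of the observed sequence under each hypothesis: P(data | bowl A) = (6/8)(2/7) = 0.21429; P(data | bowl B) = (7/11)(4/10) = 0.25455; P(data | bowl C) = (3/10)(7/9) = 0.23333; P(data | bowl D) = (1/10)(9/9) = 0.1.
The prior-weighted likelihoods are 2/13 · 0.21429 = 0.032967, 4/13 · 0.25455 = 0.078322, 3/13 · 0.23333 = 0.053846, 4/13 · 0.1 = 0.030769; summing to 0.1959.
Normalising, the posterior is P(bowl A | data) = 0.16828, P(bowl B | data) = 0.3998, P(bowl C | data) = 0.27486, P(bowl D | data) = 0.15706.
Averaging over the posterior, P(purple next | data) = (1/6)(0.16828) + (1/3)(0.3998) + (3/4)(0.27486) + (1)(0.15706) = 0.52452.

0.5245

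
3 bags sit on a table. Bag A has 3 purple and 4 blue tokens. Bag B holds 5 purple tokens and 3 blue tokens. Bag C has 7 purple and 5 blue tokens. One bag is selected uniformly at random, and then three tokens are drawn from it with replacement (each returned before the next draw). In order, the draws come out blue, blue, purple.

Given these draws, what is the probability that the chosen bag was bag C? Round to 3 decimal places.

Compute the likelihood of the observed sequence for each case: P(data | bag A) = (4/7)(4/7)(3/7) = 0.13994; P(data | bag B) = (3/8)(3/8)(5/8) = 0.087891; P(data | bag C) = (5/12)(5/12)(7/12) = 0.10127.
The prior-weighted likelihoods are 1/3 · 0.13994 = 0.046647, 1/3 · 0.087891 = 0.029297, 1/3 · 0.10127 = 0.033758; summing to 0.1097.
By Bayes' rule, P(bag C | data) = (0.033758) / (0.1097) = 0.30772.

0.308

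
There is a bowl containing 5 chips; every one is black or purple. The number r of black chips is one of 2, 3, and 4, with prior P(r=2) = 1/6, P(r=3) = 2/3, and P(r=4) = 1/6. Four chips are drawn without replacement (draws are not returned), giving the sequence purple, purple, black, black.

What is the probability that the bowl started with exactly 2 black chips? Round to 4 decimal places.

0.2000

The likelihood of the observed sequence under each hypothesis: P(data | r = 2) = (3/5)(2/4)(2/3)(1/2) = 1/10; P(data | r = 3) = (2/5)(1/4)(3/3)(2/2) = 1/10; P(data | r = 4) = (1/5)(0/4) = 0.
The prior-weighted likelihoods are 1/6 · 1/10 = 1/60, 2/3 · 1/10 = 1/15, 1/6 · 0 = 0; with total 1/12.
Therefore the posterior P(r = 2 | data) = (1/60) / (1/12) = 1/5.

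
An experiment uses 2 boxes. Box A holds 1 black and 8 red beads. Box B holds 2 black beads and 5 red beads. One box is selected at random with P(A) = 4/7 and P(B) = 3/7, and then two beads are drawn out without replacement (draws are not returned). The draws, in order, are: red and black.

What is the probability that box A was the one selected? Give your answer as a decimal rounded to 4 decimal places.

0.3836

Under each hypothesis, the probability of the observed sequence is: P(data | box A) = (8/9)(1/8) = 1/9; P(data | box B) = (5/7)(2/6) = 5/21.
The prior-weighted likelihoods are 4/7 · 1/9 = 4/63, 3/7 · 5/21 = 5/49; with total 73/441.
Therefore the posterior P(box A | data) = (4/63) / (73/441) = 28/73.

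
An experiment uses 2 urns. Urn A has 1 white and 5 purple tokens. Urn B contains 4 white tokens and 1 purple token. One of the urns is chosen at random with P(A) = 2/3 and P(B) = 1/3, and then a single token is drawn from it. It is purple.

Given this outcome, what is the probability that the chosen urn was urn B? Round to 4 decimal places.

0.1071

For each hypothesis, P(data | H) works out to: P(data | urn A) = (5/6) = 5/6; P(data | urn B) = (1/5) = 1/5.
The prior-weighted likelihoods are 2/3 · 5/6 = 5/9, 1/3 · 1/5 = 1/15; these sum to 28/45.
Hence P(urn B | data) = (1/15) / (28/45) = 3/28.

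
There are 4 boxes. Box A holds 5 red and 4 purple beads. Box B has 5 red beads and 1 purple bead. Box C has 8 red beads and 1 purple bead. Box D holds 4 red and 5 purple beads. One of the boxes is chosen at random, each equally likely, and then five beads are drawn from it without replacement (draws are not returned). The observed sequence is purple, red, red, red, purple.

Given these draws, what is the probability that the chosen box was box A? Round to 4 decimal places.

Compute the likelihood of the observed sequence for each case: P(data | box A) = (4/9)(5/8)(4/7)(3/6)(3/5) = 1/21; P(data | box B) = (1/6)(5/5)(4/4)(3/3)(0/2) = 0; P(data | box C) = (1/9)(8/8)(7/7)(6/6)(0/5) = 0; P(data | box D) = (5/9)(4/8)(3/7)(2/6)(4/5) = 2/63.
The prior-weighted likelihoods are 1/4 · 1/21 = 1/84, 1/4 · 0 = 0, 1/4 · 0 = 0, 1/4 · 2/63 = 1/126; summing to 5/252.
So P(box A | data) = (1/84) / (5/252) = 3/5.

0.6000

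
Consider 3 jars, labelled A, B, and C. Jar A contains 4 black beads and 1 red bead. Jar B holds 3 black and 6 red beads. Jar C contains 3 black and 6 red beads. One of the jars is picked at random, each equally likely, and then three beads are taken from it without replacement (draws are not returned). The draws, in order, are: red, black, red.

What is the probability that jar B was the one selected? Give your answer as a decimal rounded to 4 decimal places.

0.5000

The likelihood of the observed sequence under each hypothesis: P(data | jar A) = (1/5)(4/4)(0/3) = 0; P(data | jar B) = (6/9)(3/8)(5/7) = 5/28; P(data | jar C) = (6/9)(3/8)(5/7) = 5/28.
Multiplying each by its prior: 1/3 · 0 = 0, 1/3 · 5/28 = 5/84, 1/3 · 5/28 = 5/84; with total 5/42.
Therefore the posterior P(jar B | data) = (5/84) / (5/42) = 1/2.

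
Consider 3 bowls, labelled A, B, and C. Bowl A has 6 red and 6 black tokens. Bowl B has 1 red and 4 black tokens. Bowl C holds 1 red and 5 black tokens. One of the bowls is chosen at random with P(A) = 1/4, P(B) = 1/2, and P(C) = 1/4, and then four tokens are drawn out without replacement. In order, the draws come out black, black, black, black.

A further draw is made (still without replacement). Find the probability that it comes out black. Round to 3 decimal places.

For each hypothesis, P(data | H) works out to: P(data | bowl A) = (6/12)(5/11)(4/10)(3/9) = 1/33; P(data | bowl B) = (4/5)(3/4)(2/3)(1/2) = 1/5; P(data | bowl C) = (5/6)(4/5)(3/4)(2/3) = 1/3.
Multiplying each by its prior: 1/4 · 1/33 = 1/132, 1/2 · 1/5 = 1/10, 1/4 · 1/3 = 1/12; these sum to 21/110.
The posterior is then P(bowl A | data) = 5/126, P(bowl B | data) = 11/21, P(bowl C | data) = 55/126.
The predictive probability is P(black next | data) = (1/4)(5/126) + (0)(11/21) + (1/2)(55/126) = 115/504.

0.228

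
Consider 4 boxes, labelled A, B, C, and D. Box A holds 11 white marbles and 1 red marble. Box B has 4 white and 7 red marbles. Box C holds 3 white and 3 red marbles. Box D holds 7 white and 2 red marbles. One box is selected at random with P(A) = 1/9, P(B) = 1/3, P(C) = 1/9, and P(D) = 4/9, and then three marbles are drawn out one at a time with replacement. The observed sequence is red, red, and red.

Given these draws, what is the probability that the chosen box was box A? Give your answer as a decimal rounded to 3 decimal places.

0.001

Under each hypothesis, the probability of the observed sequence is: P(data | box A) = (1/12)(1/12)(1/12) = 0.0005787; P(data | box B) = (7/11)(7/11)(7/11) = 0.2577; P(data | box C) = (3/6)(3/6)(3/6) = 0.125; P(data | box D) = (2/9)(2/9)(2/9) = 0.010974.
The prior-weighted likelihoods are 1/9 · 0.0005787 = 6.43e-05, 1/3 · 0.2577 = 0.0859, 1/9 · 0.125 = 0.013889, 4/9 · 0.010974 = 0.0048773; summing to 0.10473.
So P(box A | data) = (6.43e-05) / (0.10473) = 0.00061396.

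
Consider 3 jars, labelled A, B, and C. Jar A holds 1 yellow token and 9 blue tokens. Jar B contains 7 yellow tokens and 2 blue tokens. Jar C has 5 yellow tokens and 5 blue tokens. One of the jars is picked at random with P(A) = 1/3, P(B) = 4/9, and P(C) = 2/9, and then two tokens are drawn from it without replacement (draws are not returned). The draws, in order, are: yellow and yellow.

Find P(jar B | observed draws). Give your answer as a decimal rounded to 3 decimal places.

0.840

Under each hypothesis, the probability of the observed sequence is: P(data | jar A) = (1/10)(0/9) = 0; P(data | jar B) = (7/9)(6/8) = 7/12; P(data | jar C) = (5/10)(4/9) = 2/9.
The prior-weighted likelihoods are 1/3 · 0 = 0, 4/9 · 7/12 = 7/27, 2/9 · 2/9 = 4/81; summing to 25/81.
By Bayes' rule, P(jar B | data) = (7/27) / (25/81) = 21/25.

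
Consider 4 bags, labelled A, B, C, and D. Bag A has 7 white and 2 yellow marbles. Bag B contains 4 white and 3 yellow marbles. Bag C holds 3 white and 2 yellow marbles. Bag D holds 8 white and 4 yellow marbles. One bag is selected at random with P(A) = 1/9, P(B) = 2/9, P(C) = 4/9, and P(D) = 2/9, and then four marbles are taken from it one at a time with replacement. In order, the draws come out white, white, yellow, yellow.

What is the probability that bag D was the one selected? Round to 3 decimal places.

Compute the likelihood of the observed sequence for each case: P(data | bag A) = (7/9)(7/9)(2/9)(2/9) = 0.029873; P(data | bag B) = (4/7)(4/7)(3/7)(3/7) = 0.059975; P(data | bag C) = (3/5)(3/5)(2/5)(2/5) = 0.0576; P(data | bag D) = (8/12)(8/12)(4/12)(4/12) = 0.049383.
Weighting by the prior gives 1/9 · 0.029873 = 0.0033193, 2/9 · 0.059975 = 0.013328, 4/9 · 0.0576 = 0.0256, 2/9 · 0.049383 = 0.010974; these sum to 0.053221.
So P(bag D | data) = (0.010974) / (0.053221) = 0.2062.

0.206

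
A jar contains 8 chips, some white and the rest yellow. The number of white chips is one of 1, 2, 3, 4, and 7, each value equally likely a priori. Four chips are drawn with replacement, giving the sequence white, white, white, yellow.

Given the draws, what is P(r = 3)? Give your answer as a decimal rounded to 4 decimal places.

0.1711

Under each hypothesis, the probability of the observed sequence is: P(data | r = 1) = (1/8)(1/8)(1/8)(7/8) = 0.001709; P(data | r = 2) = (2/8)(2/8)(2/8)(6/8) = 0.011719; P(data | r = 3) = (3/8)(3/8)(3/8)(5/8) = 0.032959; P(data | r = 4) = (4/8)(4/8)(4/8)(4/8) = 0.0625; P(data | r = 7) = (7/8)(7/8)(7/8)(1/8) = 0.08374.
Weighting by the prior gives 1/5 · 0.001709 = 0.0003418, 1/5 · 0.011719 = 0.0023437, 1/5 · 0.032959 = 0.0065918, 1/5 · 0.0625 = 0.0125, 1/5 · 0.08374 = 0.016748; with total 0.038525.
By Bayes' rule, P(r = 3 | data) = (0.0065918) / (0.038525) = 0.1711.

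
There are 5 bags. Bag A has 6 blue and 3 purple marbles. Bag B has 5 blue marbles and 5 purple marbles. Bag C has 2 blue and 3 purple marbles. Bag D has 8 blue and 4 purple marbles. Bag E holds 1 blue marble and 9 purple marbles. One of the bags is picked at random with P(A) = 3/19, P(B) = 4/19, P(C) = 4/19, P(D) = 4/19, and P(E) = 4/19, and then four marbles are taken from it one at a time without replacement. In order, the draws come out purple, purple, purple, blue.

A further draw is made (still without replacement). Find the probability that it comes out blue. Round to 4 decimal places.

0.5718

Compute the likelihood of the observed sequence for each case: P(data | bag A) = (3/9)(2/8)(1/7)(6/6) = 0.011905; P(data | bag B) = (5/10)(4/9)(3/8)(5/7) = 0.059524; P(data | bag C) = (3/5)(2/4)(1/3)(2/2) = 0.1; P(data | bag D) = (4/12)(3/11)(2/10)(8/9) = 0.016162; P(data | bag E) = (9/10)(8/9)(7/8)(1/7) = 0.1.
The prior-weighted likelihoods are 3/19 · 0.011905 = 0.0018797, 4/19 · 0.059524 = 0.012531, 4/19 · 0.1 = 0.021053, 4/19 · 0.016162 = 0.0034024, 4/19 · 0.1 = 0.021053; with total 0.059919.
Normalising, the posterior is P(bag A | data) = 0.031371, P(bag B | data) = 0.20914, P(bag C | data) = 0.35135, P(bag D | data) = 0.056784, P(bag E | data) = 0.35135.
So P(blue next | data) = Σ P(blue next | H) P(H | data) = (1)(0.031371) + (2/3)(0.20914) + (1)(0.35135) + (7/8)(0.056784) + (0)(0.35135) = 0.57184.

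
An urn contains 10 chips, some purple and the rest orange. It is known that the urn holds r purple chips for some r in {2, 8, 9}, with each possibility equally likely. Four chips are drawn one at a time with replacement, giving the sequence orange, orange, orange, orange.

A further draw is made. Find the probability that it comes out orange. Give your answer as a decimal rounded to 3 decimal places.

0.797

The likelihood of the observed sequence under each hypothesis: P(data | r = 2) = (8/10)(8/10)(8/10)(8/10) = 0.4096; P(data | r = 8) = (2/10)(2/10)(2/10)(2/10) = 0.0016; P(data | r = 9) = (1/10)(1/10)(1/10)(1/10) = 0.0001.
The prior-weighted likelihoods are 1/3 · 0.4096 = 0.13653, 1/3 · 0.0016 = 0.00053333, 1/3 · 0.0001 = 3.3333e-05; with total 0.1371.
Normalising, the posterior is P(r = 2 | data) = 0.99587, P(r = 8 | data) = 0.0038901, P(r = 9 | data) = 0.00024313.
So P(orange next | data) = Σ P(orange next | H) P(H | data) = (4/5)(0.99587) + (1/5)(0.0038901) + (1/10)(0.00024313) = 0.7975.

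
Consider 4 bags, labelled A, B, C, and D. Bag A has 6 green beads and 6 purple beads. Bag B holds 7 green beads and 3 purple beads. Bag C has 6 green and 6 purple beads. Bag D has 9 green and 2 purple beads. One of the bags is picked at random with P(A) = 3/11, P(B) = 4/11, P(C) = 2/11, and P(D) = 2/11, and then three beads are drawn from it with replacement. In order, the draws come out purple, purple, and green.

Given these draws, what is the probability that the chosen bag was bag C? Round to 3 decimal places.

0.269

For each hypothesis, P(data | H) works out to: P(data | bag A) = (6/12)(6/12)(6/12) = 0.125; P(data | bag B) = (3/10)(3/10)(7/10) = 0.063; P(data | bag C) = (6/12)(6/12)(6/12) = 0.125; P(data | bag D) = (2/11)(2/11)(9/11) = 0.027047.
Multiplying each by its prior: 3/11 · 0.125 = 0.034091, 4/11 · 0.063 = 0.022909, 2/11 · 0.125 = 0.022727, 2/11 · 0.027047 = 0.0049177; summing to 0.084645.
Therefore the posterior P(bag C | data) = (0.022727) / (0.084645) = 0.2685.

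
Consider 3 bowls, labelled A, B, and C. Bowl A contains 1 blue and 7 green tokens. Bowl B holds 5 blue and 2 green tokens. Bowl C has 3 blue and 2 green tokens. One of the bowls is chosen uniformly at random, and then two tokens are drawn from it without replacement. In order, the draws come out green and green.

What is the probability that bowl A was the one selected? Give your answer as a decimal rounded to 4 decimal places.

0.8355

The likelihood of the observed sequence under each hypothesis: P(data | bowl A) = (7/8)(6/7) = 0.75; P(data | bowl B) = (2/7)(1/6) = 0.047619; P(data | bowl C) = (2/5)(1/4) = 0.1.
The prior-weighted likelihoods are 1/3 · 0.75 = 0.25, 1/3 · 0.047619 = 0.015873, 1/3 · 0.1 = 0.033333; these sum to 0.29921.
By Bayes' rule, P(bowl A | data) = (0.25) / (0.29921) = 0.83554.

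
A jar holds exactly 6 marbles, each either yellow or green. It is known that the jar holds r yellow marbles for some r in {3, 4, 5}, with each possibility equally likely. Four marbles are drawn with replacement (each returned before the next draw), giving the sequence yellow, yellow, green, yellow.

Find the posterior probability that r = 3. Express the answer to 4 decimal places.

0.2425

Under each hypothesis, the probability of the observed sequence is: P(data | r = 3) = (3/6)(3/6)(3/6)(3/6) = 0.0625; P(data | r = 4) = (4/6)(4/6)(2/6)(4/6) = 0.098765; P(data | r = 5) = (5/6)(5/6)(1/6)(5/6) = 0.096451.
The prior-weighted likelihoods are 1/3 · 0.0625 = 0.020833, 1/3 · 0.098765 = 0.032922, 1/3 · 0.096451 = 0.03215; these sum to 0.085905.
Therefore the posterior P(r = 3 | data) = (0.020833) / (0.085905) = 0.24251.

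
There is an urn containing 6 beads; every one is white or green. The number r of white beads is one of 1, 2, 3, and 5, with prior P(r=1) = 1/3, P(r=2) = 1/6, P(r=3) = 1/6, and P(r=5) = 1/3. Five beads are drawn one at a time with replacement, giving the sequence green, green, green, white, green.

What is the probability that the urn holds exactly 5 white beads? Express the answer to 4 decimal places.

Compute the likelihood of the observed sequence for each case: P(data | r = 1) = (5/6)(5/6)(5/6)(1/6)(5/6) = 0.080376; P(data | r = 2) = (4/6)(4/6)(4/6)(2/6)(4/6) = 0.065844; P(data | r = 3) = (3/6)(3/6)(3/6)(3/6)(3/6) = 0.03125; P(data | r = 5) = (1/6)(1/6)(1/6)(5/6)(1/6) = 0.000643.
Weighting by the prior gives 1/3 · 0.080376 = 0.026792, 1/6 · 0.065844 = 0.010974, 1/6 · 0.03125 = 0.0052083, 1/3 · 0.000643 = 0.00021433; summing to 0.043188.
Therefore the posterior P(r = 5 | data) = (0.00021433) / (0.043188) = 0.0049628.

0.0050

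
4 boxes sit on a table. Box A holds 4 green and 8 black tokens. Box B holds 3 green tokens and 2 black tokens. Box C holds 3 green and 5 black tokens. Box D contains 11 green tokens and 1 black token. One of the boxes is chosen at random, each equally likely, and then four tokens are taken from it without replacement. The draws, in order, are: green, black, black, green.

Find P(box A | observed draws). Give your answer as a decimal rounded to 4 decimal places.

0.2481

For each hypothesis, P(data | H) works out to: P(data | box A) = (4/12)(8/11)(7/10)(3/9) = 0.056566; P(data | box B) = (3/5)(2/4)(1/3)(2/2) = 0.1; P(data | box C) = (3/8)(5/7)(4/6)(2/5) = 0.071429; P(data | box D) = (11/12)(1/11)(0/10) = 0.
Weighting by the prior gives 1/4 · 0.056566 = 0.014141, 1/4 · 0.1 = 0.025, 1/4 · 0.071429 = 0.017857, 1/4 · 0 = 0; with total 0.056999.
Therefore the posterior P(box A | data) = (0.014141) / (0.056999) = 0.2481.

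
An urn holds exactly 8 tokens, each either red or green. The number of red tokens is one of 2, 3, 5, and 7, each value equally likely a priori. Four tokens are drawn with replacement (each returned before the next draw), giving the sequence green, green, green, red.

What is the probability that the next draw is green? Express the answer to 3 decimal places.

The likelihood of the observed sequence under each hypothesis: P(data | r = 2) = (6/8)(6/8)(6/8)(2/8) = 0.10547; P(data | r = 3) = (5/8)(5/8)(5/8)(3/8) = 0.091553; P(data | r = 5) = (3/8)(3/8)(3/8)(5/8) = 0.032959; P(data | r = 7) = (1/8)(1/8)(1/8)(7/8) = 0.001709.
Weighting by the prior gives 1/4 · 0.10547 = 0.026367, 1/4 · 0.091553 = 0.022888, 1/4 · 0.032959 = 0.0082397, 1/4 · 0.001709 = 0.00042725; summing to 0.057922.
Normalising, the posterior is P(r = 2 | data) = 0.45522, P(r = 3 | data) = 0.39515, P(r = 5 | data) = 0.14226, P(r = 7 | data) = 0.0073762.
The predictive probability is P(green next | data) = (3/4)(0.45522) + (5/8)(0.39515) + (3/8)(0.14226) + (1/8)(0.0073762) = 0.64265.

0.643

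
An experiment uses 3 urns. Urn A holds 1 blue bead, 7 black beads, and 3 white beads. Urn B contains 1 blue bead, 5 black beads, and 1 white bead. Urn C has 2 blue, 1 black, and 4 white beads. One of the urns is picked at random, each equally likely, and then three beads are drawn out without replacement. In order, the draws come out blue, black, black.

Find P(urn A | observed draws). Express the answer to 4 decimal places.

Compute the likelihood of the observed sequence for each case: P(data | urn A) = (1/11)(7/10)(6/9) = 0.042424; P(data | urn B) = (1/7)(5/6)(4/5) = 0.095238; P(data | urn C) = (2/7)(1/6)(0/5) = 0.
Multiplying each by its prior: 1/3 · 0.042424 = 0.014141, 1/3 · 0.095238 = 0.031746, 1/3 · 0 = 0; summing to 0.045887.
By Bayes' rule, P(urn A | data) = (0.014141) / (0.045887) = 0.30818.

0.3082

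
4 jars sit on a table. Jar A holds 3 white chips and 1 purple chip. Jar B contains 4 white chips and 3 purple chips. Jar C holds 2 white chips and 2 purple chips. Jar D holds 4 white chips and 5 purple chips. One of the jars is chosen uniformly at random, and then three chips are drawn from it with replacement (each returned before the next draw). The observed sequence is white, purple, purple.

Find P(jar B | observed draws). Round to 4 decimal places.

0.2535

The likelihood of the observed sequence under each hypothesis: P(data | jar A) = (3/4)(1/4)(1/4) = 0.046875; P(data | jar B) = (4/7)(3/7)(3/7) = 0.10496; P(data | jar C) = (2/4)(2/4)(2/4) = 0.125; P(data | jar D) = (4/9)(5/9)(5/9) = 0.13717.
Multiplying each by its prior: 1/4 · 0.046875 = 0.011719, 1/4 · 0.10496 = 0.026239, 1/4 · 0.125 = 0.03125, 1/4 · 0.13717 = 0.034294; with total 0.1035.
Hence P(jar B | data) = (0.026239) / (0.1035) = 0.25351.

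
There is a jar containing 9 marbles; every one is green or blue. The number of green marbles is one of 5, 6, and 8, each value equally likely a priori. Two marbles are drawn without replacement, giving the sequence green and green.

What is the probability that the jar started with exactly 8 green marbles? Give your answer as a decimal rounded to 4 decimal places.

0.5283

For each hypothesis, P(data | H) works out to: P(data | r = 5) = (5/9)(4/8) = 5/18; P(data | r = 6) = (6/9)(5/8) = 5/12; P(data | r = 8) = (8/9)(7/8) = 7/9.
Weighting by the prior gives 1/3 · 5/18 = 5/54, 1/3 · 5/12 = 5/36, 1/3 · 7/9 = 7/27; with total 53/108.
Hence P(r = 8 | data) = (7/27) / (53/108) = 28/53.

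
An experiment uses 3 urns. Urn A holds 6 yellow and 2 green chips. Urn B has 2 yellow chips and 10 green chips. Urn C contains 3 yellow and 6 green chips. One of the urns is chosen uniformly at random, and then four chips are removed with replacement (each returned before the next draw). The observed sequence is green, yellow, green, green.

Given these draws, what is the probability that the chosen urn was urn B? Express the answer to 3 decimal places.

0.466

The likelihood of the observed sequence under each hypothesis: P(data | urn A) = (2/8)(6/8)(2/8)(2/8) = 0.011719; P(data | urn B) = (10/12)(2/12)(10/12)(10/12) = 0.096451; P(data | urn C) = (6/9)(3/9)(6/9)(6/9) = 0.098765.
The prior-weighted likelihoods are 1/3 · 0.011719 = 0.0039062, 1/3 · 0.096451 = 0.03215, 1/3 · 0.098765 = 0.032922; these sum to 0.068978.
Therefore the posterior P(urn B | data) = (0.03215) / (0.068978) = 0.46609.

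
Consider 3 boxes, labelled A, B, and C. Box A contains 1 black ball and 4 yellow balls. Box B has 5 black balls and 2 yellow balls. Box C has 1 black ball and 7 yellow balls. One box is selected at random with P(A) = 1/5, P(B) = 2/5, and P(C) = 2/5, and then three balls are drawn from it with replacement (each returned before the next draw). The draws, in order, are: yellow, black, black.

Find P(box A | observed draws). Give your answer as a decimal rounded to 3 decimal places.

Under each hypothesis, the probability of the observed sequence is: P(data | box A) = (4/5)(1/5)(1/5) = 0.032; P(data | box B) = (2/7)(5/7)(5/7) = 0.14577; P(data | box C) = (7/8)(1/8)(1/8) = 0.013672.
Multiplying each by its prior: 1/5 · 0.032 = 0.0064, 2/5 · 0.14577 = 0.058309, 2/5 · 0.013672 = 0.0054687; summing to 0.070178.
By Bayes' rule, P(box A | data) = (0.0064) / (0.070178) = 0.091197.

0.091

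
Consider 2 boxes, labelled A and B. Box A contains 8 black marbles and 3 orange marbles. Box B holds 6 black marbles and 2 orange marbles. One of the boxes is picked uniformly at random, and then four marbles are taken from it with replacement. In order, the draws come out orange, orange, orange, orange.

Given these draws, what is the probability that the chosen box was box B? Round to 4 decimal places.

Compute the likelihood of the observed sequence for each case: P(data | box A) = (3/11)(3/11)(3/11)(3/11) = 0.0055324; P(data | box B) = (2/8)(2/8)(2/8)(2/8) = 0.0039062.
Weighting by the prior gives 1/2 · 0.0055324 = 0.0027662, 1/2 · 0.0039062 = 0.0019531; with total 0.0047193.
By Bayes' rule, P(box B | data) = (0.0019531) / (0.0047193) = 0.41386.

0.4139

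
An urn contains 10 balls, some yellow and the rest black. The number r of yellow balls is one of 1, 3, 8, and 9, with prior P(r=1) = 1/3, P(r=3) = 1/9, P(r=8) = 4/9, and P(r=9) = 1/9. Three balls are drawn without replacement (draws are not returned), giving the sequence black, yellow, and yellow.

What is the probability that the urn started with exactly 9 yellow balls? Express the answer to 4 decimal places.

0.1281

The likelihood of the observed sequence under each hypothesis: P(data | r = 1) = (9/10)(1/9)(0/8) = 0; P(data | r = 3) = (7/10)(3/9)(2/8) = 0.058333; P(data | r = 8) = (2/10)(8/9)(7/8) = 0.15556; P(data | r = 9) = (1/10)(9/9)(8/8) = 0.1.
Multiplying each by its prior: 1/3 · 0 = 0, 1/9 · 0.058333 = 0.0064815, 4/9 · 0.15556 = 0.069136, 1/9 · 0.1 = 0.011111; summing to 0.086728.
Hence P(r = 9 | data) = (0.011111) / (0.086728) = 0.12811.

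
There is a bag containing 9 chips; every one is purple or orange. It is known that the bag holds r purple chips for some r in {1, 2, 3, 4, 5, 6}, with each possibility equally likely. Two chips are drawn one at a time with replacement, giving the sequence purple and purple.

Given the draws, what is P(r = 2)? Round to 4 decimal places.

Under each hypothesis, the probability of the observed sequence is: P(data | r = 1) = (1/9)(1/9) = 1/81; P(data | r = 2) = (2/9)(2/9) = 4/81; P(data | r = 3) = (3/9)(3/9) = 1/9; P(data | r = 4) = (4/9)(4/9) = 16/81; P(data | r = 5) = (5/9)(5/9) = 25/81; P(data | r = 6) = (6/9)(6/9) = 4/9.
Weighting by the prior gives 1/6 · 1/81 = 1/486, 1/6 · 4/81 = 2/243, 1/6 · 1/9 = 1/54, 1/6 · 16/81 = 8/243, 1/6 · 25/81 = 25/486, 1/6 · 4/9 = 2/27; these sum to 91/486.
Hence P(r = 2 | data) = (2/243) / (91/486) = 4/91.

0.0440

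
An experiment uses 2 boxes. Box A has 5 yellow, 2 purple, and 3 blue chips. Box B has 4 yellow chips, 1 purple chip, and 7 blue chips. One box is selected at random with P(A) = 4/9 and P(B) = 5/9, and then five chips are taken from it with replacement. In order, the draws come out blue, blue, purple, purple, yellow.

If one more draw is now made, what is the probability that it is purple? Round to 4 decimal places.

0.1587

For each hypothesis, P(data | H) works out to: P(data | box A) = (3/10)(3/10)(2/10)(2/10)(5/10) = 0.0018; P(data | box B) = (7/12)(7/12)(1/12)(1/12)(4/12) = 0.00078768.
The prior-weighted likelihoods are 4/9 · 0.0018 = 0.0008, 5/9 · 0.00078768 = 0.0004376; summing to 0.0012376.
Normalising, the posterior is P(box A | data) = 0.64641, P(box B | data) = 0.35359.
The predictive probability is P(purple next | data) = (1/5)(0.64641) + (1/12)(0.35359) = 0.15875.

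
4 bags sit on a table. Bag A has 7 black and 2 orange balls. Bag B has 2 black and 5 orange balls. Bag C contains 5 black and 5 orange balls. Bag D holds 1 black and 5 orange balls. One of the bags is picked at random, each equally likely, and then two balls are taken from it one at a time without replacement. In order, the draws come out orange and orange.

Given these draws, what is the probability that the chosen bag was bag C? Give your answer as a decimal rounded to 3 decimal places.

0.160

Under each hypothesis, the probability of the observed sequence is: P(data | bag A) = (2/9)(1/8) = 1/36; P(data | bag B) = (5/7)(4/6) = 10/21; P(data | bag C) = (5/10)(4/9) = 2/9; P(data | bag D) = (5/6)(4/5) = 2/3.
The prior-weighted likelihoods are 1/4 · 1/36 = 1/144, 1/4 · 10/21 = 5/42, 1/4 · 2/9 = 1/18, 1/4 · 2/3 = 1/6; these sum to 39/112.
Therefore the posterior P(bag C | data) = (1/18) / (39/112) = 56/351.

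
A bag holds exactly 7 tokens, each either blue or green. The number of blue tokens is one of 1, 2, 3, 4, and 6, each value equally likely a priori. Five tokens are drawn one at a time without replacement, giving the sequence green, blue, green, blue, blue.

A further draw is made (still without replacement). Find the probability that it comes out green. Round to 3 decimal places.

0.667

For each hypothesis, P(data | H) works out to: P(data | r = 1) = (6/7)(1/6)(5/5)(0/4) = 0; P(data | r = 2) = (5/7)(2/6)(4/5)(1/4)(0/3) = 0; P(data | r = 3) = (4/7)(3/6)(3/5)(2/4)(1/3) = 1/35; P(data | r = 4) = (3/7)(4/6)(2/5)(3/4)(2/3) = 2/35; P(data | r = 6) = (1/7)(6/6)(0/5) = 0.
The prior-weighted likelihoods are 1/5 · 0 = 0, 1/5 · 0 = 0, 1/5 · 1/35 = 1/175, 1/5 · 2/35 = 2/175, 1/5 · 0 = 0; summing to 3/175.
Normalising, the posterior is P(r = 1 | data) = 0, P(r = 2 | data) = 0, P(r = 3 | data) = 1/3, P(r = 4 | data) = 2/3, P(r = 6 | data) = 0.
Averaging over the posterior, P(green next | data) = (1)(1/3) + (1/2)(2/3) = 2/3.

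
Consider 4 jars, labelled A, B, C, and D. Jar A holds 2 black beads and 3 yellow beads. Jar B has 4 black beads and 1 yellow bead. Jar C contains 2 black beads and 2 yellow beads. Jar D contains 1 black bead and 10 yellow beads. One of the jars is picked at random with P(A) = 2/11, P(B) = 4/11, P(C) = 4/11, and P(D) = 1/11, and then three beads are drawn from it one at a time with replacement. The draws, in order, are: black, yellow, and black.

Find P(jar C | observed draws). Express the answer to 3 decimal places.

Compute the likelihood of the observed sequence for each case: P(data | jar A) = (2/5)(3/5)(2/5) = 0.096; P(data | jar B) = (4/5)(1/5)(4/5) = 0.128; P(data | jar C) = (2/4)(2/4)(2/4) = 0.125; P(data | jar D) = (1/11)(10/11)(1/11) = 0.0075131.
The prior-weighted likelihoods are 2/11 · 0.096 = 0.017455, 4/11 · 0.128 = 0.046545, 4/11 · 0.125 = 0.045455, 1/11 · 0.0075131 = 0.00068301; these sum to 0.11014.
Therefore the posterior P(jar C | data) = (0.045455) / (0.11014) = 0.41271.

0.413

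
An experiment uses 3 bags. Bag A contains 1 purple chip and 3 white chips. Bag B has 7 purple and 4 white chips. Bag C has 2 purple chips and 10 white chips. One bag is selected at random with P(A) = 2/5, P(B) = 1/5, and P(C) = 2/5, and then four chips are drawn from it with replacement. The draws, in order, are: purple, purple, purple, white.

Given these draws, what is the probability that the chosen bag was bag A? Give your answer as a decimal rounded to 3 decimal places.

0.188

Under each hypothesis, the probability of the observed sequence is: P(data | bag A) = (1/4)(1/4)(1/4)(3/4) = 0.011719; P(data | bag B) = (7/11)(7/11)(7/11)(4/11) = 0.093709; P(data | bag C) = (2/12)(2/12)(2/12)(10/12) = 0.003858.
Weighting by the prior gives 2/5 · 0.011719 = 0.0046875, 1/5 · 0.093709 = 0.018742, 2/5 · 0.003858 = 0.0015432; with total 0.024973.
So P(bag A | data) = (0.0046875) / (0.024973) = 0.18771.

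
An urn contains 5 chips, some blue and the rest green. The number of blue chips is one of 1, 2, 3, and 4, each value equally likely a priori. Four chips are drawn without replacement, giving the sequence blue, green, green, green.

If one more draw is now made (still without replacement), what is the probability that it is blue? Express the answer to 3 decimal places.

The likelihood of the observed sequence under each hypothesis: P(data | r = 1) = (1/5)(4/4)(3/3)(2/2) = 1/5; P(data | r = 2) = (2/5)(3/4)(2/3)(1/2) = 1/10; P(data | r = 3) = (3/5)(2/4)(1/3)(0/2) = 0; P(data | r = 4) = (4/5)(1/4)(0/3) = 0.
The prior-weighted likelihoods are 1/4 · 1/5 = 1/20, 1/4 · 1/10 = 1/40, 1/4 · 0 = 0, 1/4 · 0 = 0; with total 3/40.
Dividing through by the total gives posterior P(r = 1 | data) = 2/3, P(r = 2 | data) = 1/3, P(r = 3 | data) = 0, P(r = 4 | data) = 0.
Averaging over the posterior, P(blue next | data) = (0)(2/3) + (1)(1/3) = 1/3.

0.333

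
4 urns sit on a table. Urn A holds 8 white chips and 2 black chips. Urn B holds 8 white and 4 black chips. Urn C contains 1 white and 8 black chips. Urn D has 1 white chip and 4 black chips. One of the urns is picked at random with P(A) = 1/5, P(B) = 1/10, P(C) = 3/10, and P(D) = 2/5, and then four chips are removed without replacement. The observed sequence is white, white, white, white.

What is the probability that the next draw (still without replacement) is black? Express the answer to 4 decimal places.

For each hypothesis, P(data | H) works out to: P(data | urn A) = (8/10)(7/9)(6/8)(5/7) = 1/3; P(data | urn B) = (8/12)(7/11)(6/10)(5/9) = 14/99; P(data | urn C) = (1/9)(0/8) = 0; P(data | urn D) = (1/5)(0/4) = 0.
The prior-weighted likelihoods are 1/5 · 1/3 = 1/15, 1/10 · 14/99 = 7/495, 3/10 · 0 = 0, 2/5 · 0 = 0; these sum to 8/99.
The posterior is then P(urn A | data) = 33/40, P(urn B | data) = 7/40, P(urn C | data) = 0, P(urn D | data) = 0.
The predictive probability is P(black next | data) = (1/3)(33/40) + (1/2)(7/40) = 29/80.

0.3625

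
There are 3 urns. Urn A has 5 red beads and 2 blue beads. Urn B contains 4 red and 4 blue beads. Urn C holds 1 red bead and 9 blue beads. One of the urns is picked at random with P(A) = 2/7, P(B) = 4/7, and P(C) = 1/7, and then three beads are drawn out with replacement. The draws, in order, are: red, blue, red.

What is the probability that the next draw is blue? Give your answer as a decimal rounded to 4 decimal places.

0.4265

For each hypothesis, P(data | H) works out to: P(data | urn A) = (5/7)(2/7)(5/7) = 0.14577; P(data | urn B) = (4/8)(4/8)(4/8) = 0.125; P(data | urn C) = (1/10)(9/10)(1/10) = 0.009.
Multiplying each by its prior: 2/7 · 0.14577 = 0.041649, 4/7 · 0.125 = 0.071429, 1/7 · 0.009 = 0.0012857; summing to 0.11436.
Dividing through by the total gives posterior P(urn A | data) = 0.36418, P(urn B | data) = 0.62457, P(urn C | data) = 0.011242.
Averaging over the posterior, P(blue next | data) = (2/7)(0.36418) + (1/2)(0.62457) + (9/10)(0.011242) = 0.42646.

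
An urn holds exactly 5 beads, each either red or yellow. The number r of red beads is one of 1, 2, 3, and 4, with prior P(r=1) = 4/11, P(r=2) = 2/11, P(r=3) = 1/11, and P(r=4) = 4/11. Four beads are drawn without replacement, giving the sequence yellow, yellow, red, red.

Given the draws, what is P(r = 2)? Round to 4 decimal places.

0.6667

Under each hypothesis, the probability of the observed sequence is: P(data | r = 1) = (4/5)(3/4)(1/3)(0/2) = 0; P(data | r = 2) = (3/5)(2/4)(2/3)(1/2) = 1/10; P(data | r = 3) = (2/5)(1/4)(3/3)(2/2) = 1/10; P(data | r = 4) = (1/5)(0/4) = 0.
Multiplying each by its prior: 4/11 · 0 = 0, 2/11 · 1/10 = 1/55, 1/11 · 1/10 = 1/110, 4/11 · 0 = 0; summing to 3/110.
So P(r = 2 | data) = (1/55) / (3/110) = 2/3.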